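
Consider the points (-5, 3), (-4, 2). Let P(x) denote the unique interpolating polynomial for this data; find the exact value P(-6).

L_0(-6) = (-2)/[(-1)] = 2
L_1(-6) = (-1)/[(1)] = -1
Sum: 3·(2) + 2·(-1) = 4

4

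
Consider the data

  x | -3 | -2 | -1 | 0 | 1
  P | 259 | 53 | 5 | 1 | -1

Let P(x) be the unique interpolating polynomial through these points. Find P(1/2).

Evaluate each Lagrange basis at x = 1/2:
L_0(1/2) = (5/2)·(3/2)·(1/2)·(-1/2)/[(-1)·(-2)·(-3)·(-4)] = -5/128
L_1(1/2) = (7/2)·(3/2)·(1/2)·(-1/2)/[(1)·(-1)·(-2)·(-3)] = 7/32
L_2(1/2) = (7/2)·(5/2)·(1/2)·(-1/2)/[(2)·(1)·(-1)·(-2)] = -35/64
L_3(1/2) = (7/2)·(5/2)·(3/2)·(-1/2)/[(3)·(2)·(1)·(-1)] = 35/32
L_4(1/2) = (7/2)·(5/2)·(3/2)·(1/2)/[(4)·(3)·(2)·(1)] = 35/128
Sum: 259·(-5/128) + 53·(7/32) + 5·(-35/64) + 1·(35/32) + (-1)·(35/128) = -7/16

-7/16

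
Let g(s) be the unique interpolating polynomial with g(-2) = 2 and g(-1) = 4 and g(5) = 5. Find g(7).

Evaluate each Lagrange basis at s = 7:
L_0(7) = (8)·(2)/[(-1)·(-7)] = 16/7
L_1(7) = (9)·(2)/[(1)·(-6)] = -3
L_2(7) = (9)·(8)/[(7)·(6)] = 12/7
Sum: 2·(16/7) + 4·(-3) + 5·(12/7) = 8/7

8/7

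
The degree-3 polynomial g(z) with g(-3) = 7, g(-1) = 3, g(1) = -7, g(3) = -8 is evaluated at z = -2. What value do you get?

107/16

Using Newton's divided-difference form:
g[-3,-1] = (3 - 7) / (-1 - (-3)) = -2
g[-1,1] = (-7 - 3) / (1 - (-1)) = -5
g[1,3] = (-8 - (-7)) / (3 - 1) = -1/2
g[-3,-1,1] = (-5 - (-2)) / (1 - (-3)) = -3/4
g[-1,1,3] = (-1/2 - (-5)) / (3 - (-1)) = 9/8
g[-3,-1,1,3] = (9/8 - (-3/4)) / (3 - (-3)) = 5/16
g(-2) = 7 + (-2)·(1) + (-3/4)·(1)·(-1) + (5/16)·(1)·(-1)·(-3) = 107/16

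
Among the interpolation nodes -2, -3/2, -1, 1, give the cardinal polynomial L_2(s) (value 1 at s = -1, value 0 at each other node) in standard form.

L_2(s) = (s + 2)(s + 3/2)(s - 1) / [(1)·(1/2)·(-2)]
       = (s^3 + (5/2)s^2 - (1/2)s - 3) / (-1)

L_2(s) = -s^3 - (5/2)s^2 + (1/2)s + 3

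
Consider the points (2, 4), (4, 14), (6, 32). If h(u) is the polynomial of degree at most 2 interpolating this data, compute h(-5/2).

43/4

Evaluate each Lagrange basis at u = -5/2:
L_0(-5/2) = (-13/2)·(-17/2)/[(-2)·(-4)] = 221/32
L_1(-5/2) = (-9/2)·(-17/2)/[(2)·(-2)] = -153/16
L_2(-5/2) = (-9/2)·(-13/2)/[(4)·(2)] = 117/32
Sum: 4·(221/32) + 14·(-153/16) + 32·(117/32) = 43/4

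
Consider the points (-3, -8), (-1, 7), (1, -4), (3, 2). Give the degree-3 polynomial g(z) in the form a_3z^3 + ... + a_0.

g(z) = (43/48)z^3 - (9/16)z^2 - (307/48)z + 33/16

L_0(z) = (z + 1)(z - 1)(z - 3) / [-48] = -(1/48)z^3 + (1/16)z^2 + (1/48)z - 1/16
L_1(z) = (z + 3)(z - 1)(z - 3) / [16] = (1/16)z^3 - (1/16)z^2 - (9/16)z + 9/16
L_2(z) = (z + 3)(z + 1)(z - 3) / [-16] = -(1/16)z^3 - (1/16)z^2 + (9/16)z + 9/16
L_3(z) = (z + 3)(z + 1)(z - 1) / [48] = (1/48)z^3 + (1/16)z^2 - (1/48)z - 1/16
g(z) = (-8)·L_0 + 7·L_1 + (-4)·L_2 + 2·L_3
  (-8)·L_0(z) = (1/6)z^3 - (1/2)z^2 - (1/6)z + 1/2
  7·L_1(z) = (7/16)z^3 - (7/16)z^2 - (63/16)z + 63/16
  (-4)·L_2(z) = (1/4)z^3 + (1/4)z^2 - (9/4)z - 9/4
  2·L_3(z) = (1/24)z^3 + (1/8)z^2 - (1/24)z - 1/8
Adding term by term: (43/48)z^3 - (9/16)z^2 - (307/48)z + 33/16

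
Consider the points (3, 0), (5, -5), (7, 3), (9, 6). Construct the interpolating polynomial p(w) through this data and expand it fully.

p(w) = -(3/8)w^3 + (29/4)w^2 - (337/8)w + 285/4

Build the Lagrange basis polynomials:
L_0(w) = (w - 5)(w - 7)(w - 9) / [-48] = -(1/48)w^3 + (7/16)w^2 - (143/48)w + 105/16
L_1(w) = (w - 3)(w - 7)(w - 9) / [16] = (1/16)w^3 - (19/16)w^2 + (111/16)w - 189/16
L_2(w) = (w - 3)(w - 5)(w - 9) / [-16] = -(1/16)w^3 + (17/16)w^2 - (87/16)w + 135/16
L_3(w) = (w - 3)(w - 5)(w - 7) / [48] = (1/48)w^3 - (5/16)w^2 + (71/48)w - 35/16
p(w) = 0·L_0 + (-5)·L_1 + 3·L_2 + 6·L_3
  0·L_0(w) = 0
  (-5)·L_1(w) = -(5/16)w^3 + (95/16)w^2 - (555/16)w + 945/16
  3·L_2(w) = -(3/16)w^3 + (51/16)w^2 - (261/16)w + 405/16
  6·L_3(w) = (1/8)w^3 - (15/8)w^2 + (71/8)w - 105/8
Adding term by term: -(3/8)w^3 + (29/4)w^2 - (337/8)w + 285/4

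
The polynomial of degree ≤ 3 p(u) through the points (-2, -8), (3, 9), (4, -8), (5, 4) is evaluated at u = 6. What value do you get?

2112/35

Using Newton's divided-difference form:
p[-2,3] = (9 - (-8)) / (3 - (-2)) = 17/5
p[3,4] = (-8 - 9) / (4 - 3) = -17
p[4,5] = (4 - (-8)) / (5 - 4) = 12
p[-2,3,4] = (-17 - 17/5) / (4 - (-2)) = -17/5
p[3,4,5] = (12 - (-17)) / (5 - 3) = 29/2
p[-2,3,4,5] = (29/2 - (-17/5)) / (5 - (-2)) = 179/70
p(6) = -8 + (17/5)·(8) + (-17/5)·(8)·(3) + (179/70)·(8)·(3)·(2) = 2112/35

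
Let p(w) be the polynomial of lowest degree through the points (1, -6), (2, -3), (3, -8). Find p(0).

-17

L_0(0) = (-2)·(-3)/[(-1)·(-2)] = 3
L_1(0) = (-1)·(-3)/[(1)·(-1)] = -3
L_2(0) = (-1)·(-2)/[(2)·(1)] = 1
Sum: (-6)·(3) + (-3)·(-3) + (-8)·(1) = -17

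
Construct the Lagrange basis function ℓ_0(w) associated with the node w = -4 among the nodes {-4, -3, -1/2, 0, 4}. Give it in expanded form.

ℓ_0(w) = (1/112)w^4 - (1/224)w^3 - (25/224)w^2 - (3/56)w

ℓ_0(w) = (w + 3)(w + 1/2)w(w - 4) / [(-1)·(-7/2)·(-4)·(-8)]
       = (w^4 - (1/2)w^3 - (25/2)w^2 - 6w) / (112)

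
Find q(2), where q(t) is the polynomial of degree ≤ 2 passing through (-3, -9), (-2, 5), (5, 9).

192/7

Using Newton's divided-difference form:
q[-3,-2] = (5 - (-9)) / (-2 - (-3)) = 14
q[-2,5] = (9 - 5) / (5 - (-2)) = 4/7
q[-3,-2,5] = (4/7 - 14) / (5 - (-3)) = -47/28
q(2) = -9 + 14·(5) + (-47/28)·(5)·(4) = 192/7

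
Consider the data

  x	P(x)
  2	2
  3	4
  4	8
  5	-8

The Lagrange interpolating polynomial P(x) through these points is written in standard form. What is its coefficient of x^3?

The leading coefficient equals the top divided difference P[2,3,4,5].
P[2,3] = (4 - 2) / (3 - 2) = 2
P[3,4] = (8 - 4) / (4 - 3) = 4
P[4,5] = (-8 - 8) / (5 - 4) = -16
P[2,3,4] = (4 - 2) / (4 - 2) = 1
P[3,4,5] = (-16 - 4) / (5 - 3) = -10
P[2,3,4,5] = (-10 - 1) / (5 - 2) = -11/3

-11/3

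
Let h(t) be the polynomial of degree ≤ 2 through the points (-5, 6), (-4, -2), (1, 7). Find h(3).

Using Newton's divided-difference form:
h[-5,-4] = (-2 - 6) / (-4 - (-5)) = -8
h[-4,1] = (7 - (-2)) / (1 - (-4)) = 9/5
h[-5,-4,1] = (9/5 - (-8)) / (1 - (-5)) = 49/30
h(3) = 6 + (-8)·(8) + (49/30)·(8)·(7) = 502/15

502/15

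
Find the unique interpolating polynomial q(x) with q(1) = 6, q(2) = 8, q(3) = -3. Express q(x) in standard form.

q(x) = -(13/2)x^2 + (43/2)x - 9

Build the Lagrange basis polynomials:
L_0(x) = (x - 2)(x - 3) / [2] = (1/2)x^2 - (5/2)x + 3
L_1(x) = (x - 1)(x - 3) / [-1] = -x^2 + 4x - 3
L_2(x) = (x - 1)(x - 2) / [2] = (1/2)x^2 - (3/2)x + 1
q(x) = 6·L_0 + 8·L_1 + (-3)·L_2
  6·L_0(x) = 3x^2 - 15x + 18
  8·L_1(x) = -8x^2 + 32x - 24
  (-3)·L_2(x) = -(3/2)x^2 + (9/2)x - 3
Adding term by term: -(13/2)x^2 + (43/2)x - 9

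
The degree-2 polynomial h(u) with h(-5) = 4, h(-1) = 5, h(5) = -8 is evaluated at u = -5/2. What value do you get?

Using Newton's divided-difference form:
h[-5,-1] = (5 - 4) / (-1 - (-5)) = 1/4
h[-1,5] = (-8 - 5) / (5 - (-1)) = -13/6
h[-5,-1,5] = (-13/6 - 1/4) / (5 - (-5)) = -29/120
h(-5/2) = 4 + (1/4)·(5/2) + (-29/120)·(5/2)·(-3/2) = 177/32

177/32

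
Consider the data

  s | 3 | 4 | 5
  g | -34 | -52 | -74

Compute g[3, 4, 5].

g[3,4] = (-52 - (-34)) / (4 - 3) = -18
g[4,5] = (-74 - (-52)) / (5 - 4) = -22
g[3,4,5] = (-22 - (-18)) / (5 - 3) = -2

-2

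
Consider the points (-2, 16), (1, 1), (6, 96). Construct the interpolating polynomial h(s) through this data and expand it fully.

h(s) = 3s^2 - 2s

Newton's divided differences:
h[-2,1] = (1 - 16) / (1 - (-2)) = -5
h[1,6] = (96 - 1) / (6 - 1) = 19
h[-2,1,6] = (19 - (-5)) / (6 - (-2)) = 3
h(s) = 16 + (-5)·(s + 2) + 3·(s + 2)(s - 1)
Expanding: h(s) = 3s^2 - 2s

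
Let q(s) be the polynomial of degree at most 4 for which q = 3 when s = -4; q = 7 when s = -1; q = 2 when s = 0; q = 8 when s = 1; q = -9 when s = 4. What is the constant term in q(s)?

Build the Lagrange basis polynomials:
L_0(s) = (s + 1)s(s - 1)(s - 4) / [480] = (1/480)s^4 - (1/120)s^3 - (1/480)s^2 + (1/120)s
L_1(s) = (s + 4)s(s - 1)(s - 4) / [-30] = -(1/30)s^4 + (1/30)s^3 + (8/15)s^2 - (8/15)s
L_2(s) = (s + 4)(s + 1)(s - 1)(s - 4) / [16] = (1/16)s^4 - (17/16)s^2 + 1
L_3(s) = (s + 4)(s + 1)s(s - 4) / [-30] = -(1/30)s^4 - (1/30)s^3 + (8/15)s^2 + (8/15)s
L_4(s) = (s + 4)(s + 1)s(s - 1) / [480] = (1/480)s^4 + (1/120)s^3 - (1/480)s^2 - (1/120)s
q(s) = 3·L_0 + 7·L_1 + 2·L_2 + 8·L_3 + (-9)·L_4
Only the constant term is needed; take it from each L_i and combine:
3·(0) + 7·(0) + 2·(1) + 8·(0) + (-9)·(0) = 2

2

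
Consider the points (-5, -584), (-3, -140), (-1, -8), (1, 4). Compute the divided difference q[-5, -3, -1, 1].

q[-5,-3] = (-140 - (-584)) / (-3 - (-5)) = 222
q[-3,-1] = (-8 - (-140)) / (-1 - (-3)) = 66
q[-1,1] = (4 - (-8)) / (1 - (-1)) = 6
q[-5,-3,-1] = (66 - 222) / (-1 - (-5)) = -39
q[-3,-1,1] = (6 - 66) / (1 - (-3)) = -15
q[-5,-3,-1,1] = (-15 - (-39)) / (1 - (-5)) = 4

4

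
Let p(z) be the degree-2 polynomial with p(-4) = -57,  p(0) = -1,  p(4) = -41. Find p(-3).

L_0(-3) = (-3)·(-7)/[(-4)·(-8)] = 21/32
L_1(-3) = (1)·(-7)/[(4)·(-4)] = 7/16
L_2(-3) = (1)·(-3)/[(8)·(4)] = -3/32
Sum: (-57)·(21/32) + (-1)·(7/16) + (-41)·(-3/32) = -34

-34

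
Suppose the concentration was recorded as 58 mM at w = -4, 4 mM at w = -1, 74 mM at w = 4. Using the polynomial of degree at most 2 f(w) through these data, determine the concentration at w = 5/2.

32

L_0(5/2) = (7/2)·(-3/2)/[(-3)·(-8)] = -7/32
L_1(5/2) = (13/2)·(-3/2)/[(3)·(-5)] = 13/20
L_2(5/2) = (13/2)·(7/2)/[(8)·(5)] = 91/160
Sum: 58·(-7/32) + 4·(13/20) + 74·(91/160) = 32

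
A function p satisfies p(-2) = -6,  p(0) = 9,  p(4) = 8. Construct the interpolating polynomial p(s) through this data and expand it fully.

L_0(s) = s(s - 4) / [12] = (1/12)s^2 - (1/3)s
L_1(s) = (s + 2)(s - 4) / [-8] = -(1/8)s^2 + (1/4)s + 1
L_2(s) = (s + 2)s / [24] = (1/24)s^2 + (1/12)s
p(s) = (-6)·L_0 + 9·L_1 + 8·L_2
  (-6)·L_0(s) = -(1/2)s^2 + 2s
  9·L_1(s) = -(9/8)s^2 + (9/4)s + 9
  8·L_2(s) = (1/3)s^2 + (2/3)s
Adding term by term: -(31/24)s^2 + (59/12)s + 9

p(s) = -(31/24)s^2 + (59/12)s + 9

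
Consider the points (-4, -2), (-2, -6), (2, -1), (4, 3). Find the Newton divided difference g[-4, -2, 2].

g[-4,-2] = (-6 - (-2)) / (-2 - (-4)) = -2
g[-2,2] = (-1 - (-6)) / (2 - (-2)) = 5/4
g[-4,-2,2] = (5/4 - (-2)) / (2 - (-4)) = 13/24

13/24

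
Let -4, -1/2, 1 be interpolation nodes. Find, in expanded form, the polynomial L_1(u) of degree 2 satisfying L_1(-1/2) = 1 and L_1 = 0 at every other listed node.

L_1(u) = (u + 4)(u - 1) / [(7/2)·(-3/2)]
       = (u^2 + 3u - 4) / (-21/4)

L_1(u) = -(4/21)u^2 - (4/7)u + 16/21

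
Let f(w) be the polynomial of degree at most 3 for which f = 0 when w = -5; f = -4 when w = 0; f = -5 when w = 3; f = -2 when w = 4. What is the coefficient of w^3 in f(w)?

31/360

The leading coefficient equals the top divided difference f[-5,0,3,4].
f[-5,0] = (-4 - 0) / (0 - (-5)) = -4/5
f[0,3] = (-5 - (-4)) / (3 - 0) = -1/3
f[3,4] = (-2 - (-5)) / (4 - 3) = 3
f[-5,0,3] = (-1/3 - (-4/5)) / (3 - (-5)) = 7/120
f[0,3,4] = (3 - (-1/3)) / (4 - 0) = 5/6
f[-5,0,3,4] = (5/6 - 7/120) / (4 - (-5)) = 31/360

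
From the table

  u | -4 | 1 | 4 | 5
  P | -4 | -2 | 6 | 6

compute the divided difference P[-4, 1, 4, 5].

P[-4,1] = (-2 - (-4)) / (1 - (-4)) = 2/5
P[1,4] = (6 - (-2)) / (4 - 1) = 8/3
P[4,5] = (6 - 6) / (5 - 4) = 0
P[-4,1,4] = (8/3 - 2/5) / (4 - (-4)) = 17/60
P[1,4,5] = (0 - 8/3) / (5 - 1) = -2/3
P[-4,1,4,5] = (-2/3 - 17/60) / (5 - (-4)) = -19/180

-19/180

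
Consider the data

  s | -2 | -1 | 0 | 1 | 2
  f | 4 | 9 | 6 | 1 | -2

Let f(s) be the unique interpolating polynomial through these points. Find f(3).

Evaluate each Lagrange basis at s = 3:
L_0(3) = (4)·(3)·(2)·(1)/[(-1)·(-2)·(-3)·(-4)] = 1
L_1(3) = (5)·(3)·(2)·(1)/[(1)·(-1)·(-2)·(-3)] = -5
L_2(3) = (5)·(4)·(2)·(1)/[(2)·(1)·(-1)·(-2)] = 10
L_3(3) = (5)·(4)·(3)·(1)/[(3)·(2)·(1)·(-1)] = -10
L_4(3) = (5)·(4)·(3)·(2)/[(4)·(3)·(2)·(1)] = 5
Sum: 4·(1) + 9·(-5) + 6·(10) + 1·(-10) + (-2)·(5) = -1

-1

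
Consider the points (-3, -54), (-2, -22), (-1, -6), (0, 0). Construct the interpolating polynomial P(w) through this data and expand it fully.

P(w) = w^3 - 2w^2 + 3w

Build the Lagrange basis polynomials:
L_0(w) = (w + 2)(w + 1)w / [-6] = -(1/6)w^3 - (1/2)w^2 - (1/3)w
L_1(w) = (w + 3)(w + 1)w / [2] = (1/2)w^3 + 2w^2 + (3/2)w
L_2(w) = (w + 3)(w + 2)w / [-2] = -(1/2)w^3 - (5/2)w^2 - 3w
L_3(w) = (w + 3)(w + 2)(w + 1) / [6] = (1/6)w^3 + w^2 + (11/6)w + 1
P(w) = (-54)·L_0 + (-22)·L_1 + (-6)·L_2 + 0·L_3
  (-54)·L_0(w) = 9w^3 + 27w^2 + 18w
  (-22)·L_1(w) = -11w^3 - 44w^2 - 33w
  (-6)·L_2(w) = 3w^3 + 15w^2 + 18w
  0·L_3(w) = 0
Adding term by term: w^3 - 2w^2 + 3w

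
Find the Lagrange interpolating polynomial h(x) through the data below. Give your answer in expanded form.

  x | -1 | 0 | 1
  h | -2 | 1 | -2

h(x) = -3x^2 + 1

L_0(x) = x(x - 1) / [2] = (1/2)x^2 - (1/2)x
L_1(x) = (x + 1)(x - 1) / [-1] = -x^2 + 1
L_2(x) = (x + 1)x / [2] = (1/2)x^2 + (1/2)x
h(x) = (-2)·L_0 + 1·L_1 + (-2)·L_2
  (-2)·L_0(x) = -x^2 + x
  1·L_1(x) = -x^2 + 1
  (-2)·L_2(x) = -x^2 - x
Adding term by term: -3x^2 + 1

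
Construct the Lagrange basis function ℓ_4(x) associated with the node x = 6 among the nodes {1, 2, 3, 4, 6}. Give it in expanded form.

ℓ_4(x) = (1/120)x^4 - (1/12)x^3 + (7/24)x^2 - (5/12)x + 1/5

ℓ_4(x) = (x - 1)(x - 2)(x - 3)(x - 4) / [(5)·(4)·(3)·(2)]
       = (x^4 - 10x^3 + 35x^2 - 50x + 24) / (120)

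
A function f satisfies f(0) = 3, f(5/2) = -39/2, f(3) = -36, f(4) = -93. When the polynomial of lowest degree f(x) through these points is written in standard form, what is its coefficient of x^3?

-2

L_0(x) = (x - 5/2)(x - 3)(x - 4) / [-30] = -(1/30)x^3 + (19/60)x^2 - (59/60)x + 1
L_1(x) = x(x - 3)(x - 4) / [15/8] = (8/15)x^3 - (56/15)x^2 + (32/5)x
L_2(x) = x(x - 5/2)(x - 4) / [-3/2] = -(2/3)x^3 + (13/3)x^2 - (20/3)x
L_3(x) = x(x - 5/2)(x - 3) / [6] = (1/6)x^3 - (11/12)x^2 + (5/4)x
f(x) = 3·L_0 + (-39/2)·L_1 + (-36)·L_2 + (-93)·L_3
Only the coefficient of x^3 is needed; take it from each L_i and combine:
3·(-1/30) + (-39/2)·(8/15) + (-36)·(-2/3) + (-93)·(1/6) = -2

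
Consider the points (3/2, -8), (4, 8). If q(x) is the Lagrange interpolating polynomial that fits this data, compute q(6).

Evaluate each Lagrange basis at x = 6:
L_0(6) = (2)/[(-5/2)] = -4/5
L_1(6) = (9/2)/[(5/2)] = 9/5
Sum: (-8)·(-4/5) + 8·(9/5) = 104/5

104/5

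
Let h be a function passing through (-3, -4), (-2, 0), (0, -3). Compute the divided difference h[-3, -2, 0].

h[-3,-2] = (0 - (-4)) / (-2 - (-3)) = 4
h[-2,0] = (-3 - 0) / (0 - (-2)) = -3/2
h[-3,-2,0] = (-3/2 - 4) / (0 - (-3)) = -11/6

-11/6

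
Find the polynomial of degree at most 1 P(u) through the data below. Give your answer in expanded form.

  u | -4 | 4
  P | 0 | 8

P(u) = u + 4

Build the Lagrange basis polynomials:
L_0(u) = (u - 4) / [-8] = -(1/8)u + 1/2
L_1(u) = (u + 4) / [8] = (1/8)u + 1/2
P(u) = 0·L_0 + 8·L_1
  0·L_0(u) = 0
  8·L_1(u) = u + 4
Adding term by term: u + 4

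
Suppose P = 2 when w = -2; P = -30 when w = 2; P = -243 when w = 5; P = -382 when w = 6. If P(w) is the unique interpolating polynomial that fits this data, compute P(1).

-7

Using Newton's divided-difference form:
P[-2,2] = (-30 - 2) / (2 - (-2)) = -8
P[2,5] = (-243 - (-30)) / (5 - 2) = -71
P[5,6] = (-382 - (-243)) / (6 - 5) = -139
P[-2,2,5] = (-71 - (-8)) / (5 - (-2)) = -9
P[2,5,6] = (-139 - (-71)) / (6 - 2) = -17
P[-2,2,5,6] = (-17 - (-9)) / (6 - (-2)) = -1
P(1) = 2 + (-8)·(3) + (-9)·(3)·(-1) + (-1)·(3)·(-1)·(-4) = -7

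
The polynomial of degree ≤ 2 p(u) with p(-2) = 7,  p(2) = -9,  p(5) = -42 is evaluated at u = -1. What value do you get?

Evaluate each Lagrange basis at u = -1:
L_0(-1) = (-3)·(-6)/[(-4)·(-7)] = 9/14
L_1(-1) = (1)·(-6)/[(4)·(-3)] = 1/2
L_2(-1) = (1)·(-3)/[(7)·(3)] = -1/7
Sum: 7·(9/14) + (-9)·(1/2) + (-42)·(-1/7) = 6

6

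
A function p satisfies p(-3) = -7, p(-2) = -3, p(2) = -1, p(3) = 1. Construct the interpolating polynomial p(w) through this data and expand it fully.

p(w) = (1/6)w^3 - (1/5)w^2 - (1/6)w - 6/5

Newton's divided differences:
p[-3,-2] = (-3 - (-7)) / (-2 - (-3)) = 4
p[-2,2] = (-1 - (-3)) / (2 - (-2)) = 1/2
p[2,3] = (1 - (-1)) / (3 - 2) = 2
p[-3,-2,2] = (1/2 - 4) / (2 - (-3)) = -7/10
p[-2,2,3] = (2 - 1/2) / (3 - (-2)) = 3/10
p[-3,-2,2,3] = (3/10 - (-7/10)) / (3 - (-3)) = 1/6
p(w) = -7 + 4·(w + 3) + (-7/10)·(w + 3)(w + 2) + (1/6)·(w + 3)(w + 2)(w - 2)
Expanding: p(w) = (1/6)w^3 - (1/5)w^2 - (1/6)w - 6/5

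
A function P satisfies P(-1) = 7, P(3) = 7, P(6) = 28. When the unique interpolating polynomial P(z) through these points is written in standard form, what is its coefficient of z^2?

The leading coefficient equals the top divided difference P[-1,3,6].
P[-1,3] = (7 - 7) / (3 - (-1)) = 0
P[3,6] = (28 - 7) / (6 - 3) = 7
P[-1,3,6] = (7 - 0) / (6 - (-1)) = 1

1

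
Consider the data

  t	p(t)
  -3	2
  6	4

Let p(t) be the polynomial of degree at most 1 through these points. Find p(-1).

22/9

L_0(-1) = (-7)/[(-9)] = 7/9
L_1(-1) = (2)/[(9)] = 2/9
Sum: 2·(7/9) + 4·(2/9) = 22/9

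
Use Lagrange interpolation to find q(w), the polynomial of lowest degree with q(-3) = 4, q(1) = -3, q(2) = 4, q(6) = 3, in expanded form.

q(w) = -(16/45)w^3 + (7/4)w^2 + (763/180)w - 259/30

L_0(w) = (w - 1)(w - 2)(w - 6) / [-180] = -(1/180)w^3 + (1/20)w^2 - (1/9)w + 1/15
L_1(w) = (w + 3)(w - 2)(w - 6) / [20] = (1/20)w^3 - (1/4)w^2 - (3/5)w + 9/5
L_2(w) = (w + 3)(w - 1)(w - 6) / [-20] = -(1/20)w^3 + (1/5)w^2 + (3/4)w - 9/10
L_3(w) = (w + 3)(w - 1)(w - 2) / [180] = (1/180)w^3 - (7/180)w + 1/30
q(w) = 4·L_0 + (-3)·L_1 + 4·L_2 + 3·L_3
  4·L_0(w) = -(1/45)w^3 + (1/5)w^2 - (4/9)w + 4/15
  (-3)·L_1(w) = -(3/20)w^3 + (3/4)w^2 + (9/5)w - 27/5
  4·L_2(w) = -(1/5)w^3 + (4/5)w^2 + 3w - 18/5
  3·L_3(w) = (1/60)w^3 - (7/60)w + 1/10
Adding term by term: -(16/45)w^3 + (7/4)w^2 + (763/180)w - 259/30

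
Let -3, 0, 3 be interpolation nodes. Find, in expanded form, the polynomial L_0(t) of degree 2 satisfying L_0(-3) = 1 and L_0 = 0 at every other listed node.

L_0(t) = t(t - 3) / [(-3)·(-6)]
       = (t^2 - 3t) / (18)

L_0(t) = (1/18)t^2 - (1/6)t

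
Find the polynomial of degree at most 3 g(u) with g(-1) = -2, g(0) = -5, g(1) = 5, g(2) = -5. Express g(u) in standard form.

Newton's divided differences:
g[-1,0] = (-5 - (-2)) / (0 - (-1)) = -3
g[0,1] = (5 - (-5)) / (1 - 0) = 10
g[1,2] = (-5 - 5) / (2 - 1) = -10
g[-1,0,1] = (10 - (-3)) / (1 - (-1)) = 13/2
g[0,1,2] = (-10 - 10) / (2 - 0) = -10
g[-1,0,1,2] = (-10 - 13/2) / (2 - (-1)) = -11/2
g(u) = -2 + (-3)·(u + 1) + (13/2)·(u + 1)u + (-11/2)·(u + 1)u(u - 1)
Expanding: g(u) = -(11/2)u^3 + (13/2)u^2 + 9u - 5

g(u) = -(11/2)u^3 + (13/2)u^2 + 9u - 5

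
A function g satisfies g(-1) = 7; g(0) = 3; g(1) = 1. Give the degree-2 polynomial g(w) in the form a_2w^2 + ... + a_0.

Build the Lagrange basis polynomials:
L_0(w) = w(w - 1) / [2] = (1/2)w^2 - (1/2)w
L_1(w) = (w + 1)(w - 1) / [-1] = -w^2 + 1
L_2(w) = (w + 1)w / [2] = (1/2)w^2 + (1/2)w
g(w) = 7·L_0 + 3·L_1 + 1·L_2
  7·L_0(w) = (7/2)w^2 - (7/2)w
  3·L_1(w) = -3w^2 + 3
  1·L_2(w) = (1/2)w^2 + (1/2)w
Adding term by term: w^2 - 3w + 3

g(w) = w^2 - 3w + 3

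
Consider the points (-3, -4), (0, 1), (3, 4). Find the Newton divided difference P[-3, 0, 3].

-1/9

P[-3,0] = (1 - (-4)) / (0 - (-3)) = 5/3
P[0,3] = (4 - 1) / (3 - 0) = 1
P[-3,0,3] = (1 - 5/3) / (3 - (-3)) = -1/9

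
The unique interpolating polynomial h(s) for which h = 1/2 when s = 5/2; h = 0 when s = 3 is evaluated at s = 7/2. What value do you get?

-1/2

L_0(7/2) = (1/2)/[(-1/2)] = -1
L_1(7/2) = (1)/[(1/2)] = 2
Sum: 1/2·(-1) + 0 = -1/2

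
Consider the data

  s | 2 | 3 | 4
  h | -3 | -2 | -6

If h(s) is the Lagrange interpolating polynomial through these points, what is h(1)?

Evaluate each Lagrange basis at s = 1:
L_0(1) = (-2)·(-3)/[(-1)·(-2)] = 3
L_1(1) = (-1)·(-3)/[(1)·(-1)] = -3
L_2(1) = (-1)·(-2)/[(2)·(1)] = 1
Sum: (-3)·(3) + (-2)·(-3) + (-6)·(1) = -9

-9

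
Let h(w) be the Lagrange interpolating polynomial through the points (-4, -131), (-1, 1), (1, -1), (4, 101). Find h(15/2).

L_0(15/2) = (17/2)·(13/2)·(7/2)/[(-3)·(-5)·(-8)] = -1547/960
L_1(15/2) = (23/2)·(13/2)·(7/2)/[(3)·(-2)·(-5)] = 2093/240
L_2(15/2) = (23/2)·(17/2)·(7/2)/[(5)·(2)·(-3)] = -2737/240
L_3(15/2) = (23/2)·(17/2)·(13/2)/[(8)·(5)·(3)] = 5083/960
Sum: (-131)·(-1547/960) + 1·(2093/240) + (-1)·(-2737/240) + 101·(5083/960) = 766

766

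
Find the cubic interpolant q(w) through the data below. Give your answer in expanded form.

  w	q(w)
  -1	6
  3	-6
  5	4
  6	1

L_0(w) = (w - 3)(w - 5)(w - 6) / [-168] = -(1/168)w^3 + (1/12)w^2 - (3/8)w + 15/28
L_1(w) = (w + 1)(w - 5)(w - 6) / [24] = (1/24)w^3 - (5/12)w^2 + (19/24)w + 5/4
L_2(w) = (w + 1)(w - 3)(w - 6) / [-12] = -(1/12)w^3 + (2/3)w^2 - (3/4)w - 3/2
L_3(w) = (w + 1)(w - 3)(w - 5) / [21] = (1/21)w^3 - (1/3)w^2 + (1/3)w + 5/7
q(w) = 6·L_0 + (-6)·L_1 + 4·L_2 + 1·L_3
  6·L_0(w) = -(1/28)w^3 + (1/2)w^2 - (9/4)w + 45/14
  (-6)·L_1(w) = -(1/4)w^3 + (5/2)w^2 - (19/4)w - 15/2
  4·L_2(w) = -(1/3)w^3 + (8/3)w^2 - 3w - 6
  1·L_3(w) = (1/21)w^3 - (1/3)w^2 + (1/3)w + 5/7
Adding term by term: -(4/7)w^3 + (16/3)w^2 - (29/3)w - 67/7

q(w) = -(4/7)w^3 + (16/3)w^2 - (29/3)w - 67/7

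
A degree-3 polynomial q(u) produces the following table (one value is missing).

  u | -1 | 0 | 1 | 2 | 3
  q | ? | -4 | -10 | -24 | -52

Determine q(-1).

The 4 known values determine q uniquely (degree ≤ 3).
Evaluate each Lagrange basis at u = -1:
L_0(-1) = (-2)·(-3)·(-4)/[(-1)·(-2)·(-3)] = 4
L_1(-1) = (-1)·(-3)·(-4)/[(1)·(-1)·(-2)] = -6
L_2(-1) = (-1)·(-2)·(-4)/[(2)·(1)·(-1)] = 4
L_3(-1) = (-1)·(-2)·(-3)/[(3)·(2)·(1)] = -1
Sum: (-4)·(4) + (-10)·(-6) + (-24)·(4) + (-52)·(-1) = 0

0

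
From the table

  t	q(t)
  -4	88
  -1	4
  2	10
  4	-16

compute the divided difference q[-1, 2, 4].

q[-1,2] = (10 - 4) / (2 - (-1)) = 2
q[2,4] = (-16 - 10) / (4 - 2) = -13
q[-1,2,4] = (-13 - 2) / (4 - (-1)) = -3

-3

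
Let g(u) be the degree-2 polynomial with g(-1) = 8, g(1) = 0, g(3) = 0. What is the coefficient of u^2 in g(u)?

The leading coefficient equals the top divided difference g[-1,1,3].
g[-1,1] = (0 - 8) / (1 - (-1)) = -4
g[1,3] = (0 - 0) / (3 - 1) = 0
g[-1,1,3] = (0 - (-4)) / (3 - (-1)) = 1

1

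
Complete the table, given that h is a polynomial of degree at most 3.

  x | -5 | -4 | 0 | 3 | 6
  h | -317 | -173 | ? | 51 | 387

The 4 known values determine h uniquely (degree ≤ 3).
Evaluate each Lagrange basis at x = 0:
L_0(0) = (4)·(-3)·(-6)/[(-1)·(-8)·(-11)] = -9/11
L_1(0) = (5)·(-3)·(-6)/[(1)·(-7)·(-10)] = 9/7
L_2(0) = (5)·(4)·(-6)/[(8)·(7)·(-3)] = 5/7
L_3(0) = (5)·(4)·(-3)/[(11)·(10)·(3)] = -2/11
Sum: (-317)·(-9/11) + (-173)·(9/7) + 51·(5/7) + 387·(-2/11) = 3

3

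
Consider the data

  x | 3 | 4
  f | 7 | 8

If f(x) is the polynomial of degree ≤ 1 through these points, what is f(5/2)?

13/2

Evaluate each Lagrange basis at x = 5/2:
L_0(5/2) = (-3/2)/[(-1)] = 3/2
L_1(5/2) = (-1/2)/[(1)] = -1/2
Sum: 7·(3/2) + 8·(-1/2) = 13/2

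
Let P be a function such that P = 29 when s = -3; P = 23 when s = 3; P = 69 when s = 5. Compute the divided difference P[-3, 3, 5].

3

P[-3,3] = (23 - 29) / (3 - (-3)) = -1
P[3,5] = (69 - 23) / (5 - 3) = 23
P[-3,3,5] = (23 - (-1)) / (5 - (-3)) = 3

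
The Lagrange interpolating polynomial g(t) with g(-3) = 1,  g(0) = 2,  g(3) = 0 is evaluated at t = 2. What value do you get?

1

Evaluate each Lagrange basis at t = 2:
L_0(2) = (2)·(-1)/[(-3)·(-6)] = -1/9
L_1(2) = (5)·(-1)/[(3)·(-3)] = 5/9
L_2(2) = (5)·(2)/[(6)·(3)] = 5/9
Sum: 1·(-1/9) + 2·(5/9) + 0 = 1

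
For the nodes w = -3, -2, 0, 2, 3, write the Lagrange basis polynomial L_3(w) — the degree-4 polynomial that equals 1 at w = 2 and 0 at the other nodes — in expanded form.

L_3(w) = (w + 3)(w + 2)w(w - 3) / [(5)·(4)·(2)·(-1)]
       = (w^4 + 2w^3 - 9w^2 - 18w) / (-40)

L_3(w) = -(1/40)w^4 - (1/20)w^3 + (9/40)w^2 + (9/20)w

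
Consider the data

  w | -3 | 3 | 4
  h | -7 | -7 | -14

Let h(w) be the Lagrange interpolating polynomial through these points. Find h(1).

L_0(1) = (-2)·(-3)/[(-6)·(-7)] = 1/7
L_1(1) = (4)·(-3)/[(6)·(-1)] = 2
L_2(1) = (4)·(-2)/[(7)·(1)] = -8/7
Sum: (-7)·(1/7) + (-7)·(2) + (-14)·(-8/7) = 1

1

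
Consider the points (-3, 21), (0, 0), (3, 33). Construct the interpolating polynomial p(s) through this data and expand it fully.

Newton's divided differences:
p[-3,0] = (0 - 21) / (0 - (-3)) = -7
p[0,3] = (33 - 0) / (3 - 0) = 11
p[-3,0,3] = (11 - (-7)) / (3 - (-3)) = 3
p(s) = 21 + (-7)·(s + 3) + 3·(s + 3)s
Expanding: p(s) = 3s^2 + 2s

p(s) = 3s^2 + 2s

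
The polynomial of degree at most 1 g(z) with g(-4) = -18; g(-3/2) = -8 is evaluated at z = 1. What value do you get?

Evaluate each Lagrange basis at z = 1:
L_0(1) = (5/2)/[(-5/2)] = -1
L_1(1) = (5)/[(5/2)] = 2
Sum: (-18)·(-1) + (-8)·(2) = 2

2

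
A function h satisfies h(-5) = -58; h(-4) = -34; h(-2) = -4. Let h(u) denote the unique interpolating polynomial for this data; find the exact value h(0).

Evaluate each Lagrange basis at u = 0:
L_0(0) = (4)·(2)/[(-1)·(-3)] = 8/3
L_1(0) = (5)·(2)/[(1)·(-2)] = -5
L_2(0) = (5)·(4)/[(3)·(2)] = 10/3
Sum: (-58)·(8/3) + (-34)·(-5) + (-4)·(10/3) = 2

2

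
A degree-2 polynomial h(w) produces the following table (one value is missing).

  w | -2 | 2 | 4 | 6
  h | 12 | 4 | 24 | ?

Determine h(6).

60

The 3 known values determine h uniquely (degree ≤ 2).
Evaluate each Lagrange basis at w = 6:
L_0(6) = (4)·(2)/[(-4)·(-6)] = 1/3
L_1(6) = (8)·(2)/[(4)·(-2)] = -2
L_2(6) = (8)·(4)/[(6)·(2)] = 8/3
Sum: 12·(1/3) + 4·(-2) + 24·(8/3) = 60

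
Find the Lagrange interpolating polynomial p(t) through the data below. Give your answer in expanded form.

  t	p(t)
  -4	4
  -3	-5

p(t) = -9t - 32

L_0(t) = (t + 3) / [-1] = -t - 3
L_1(t) = (t + 4) / [1] = t + 4
p(t) = 4·L_0 + (-5)·L_1
  4·L_0(t) = -4t - 12
  (-5)·L_1(t) = -5t - 20
Adding term by term: -9t - 32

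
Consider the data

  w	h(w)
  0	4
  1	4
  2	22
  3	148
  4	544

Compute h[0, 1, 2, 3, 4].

h[0,1] = (4 - 4) / (1 - 0) = 0
h[1,2] = (22 - 4) / (2 - 1) = 18
h[2,3] = (148 - 22) / (3 - 2) = 126
h[3,4] = (544 - 148) / (4 - 3) = 396
h[0,1,2] = (18 - 0) / (2 - 0) = 9
h[1,2,3] = (126 - 18) / (3 - 1) = 54
h[2,3,4] = (396 - 126) / (4 - 2) = 135
h[0,1,2,3] = (54 - 9) / (3 - 0) = 15
h[1,2,3,4] = (135 - 54) / (4 - 1) = 27
h[0,1,2,3,4] = (27 - 15) / (4 - 0) = 3

3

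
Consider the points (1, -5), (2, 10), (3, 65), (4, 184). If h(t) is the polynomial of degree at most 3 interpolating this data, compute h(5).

L_0(5) = (3)·(2)·(1)/[(-1)·(-2)·(-3)] = -1
L_1(5) = (4)·(2)·(1)/[(1)·(-1)·(-2)] = 4
L_2(5) = (4)·(3)·(1)/[(2)·(1)·(-1)] = -6
L_3(5) = (4)·(3)·(2)/[(3)·(2)·(1)] = 4
Sum: (-5)·(-1) + 10·(4) + 65·(-6) + 184·(4) = 391

391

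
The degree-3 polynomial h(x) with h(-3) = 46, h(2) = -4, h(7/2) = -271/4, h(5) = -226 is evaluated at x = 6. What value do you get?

-404

Evaluate each Lagrange basis at x = 6:
L_0(6) = (4)·(5/2)·(1)/[(-5)·(-13/2)·(-8)] = -1/26
L_1(6) = (9)·(5/2)·(1)/[(5)·(-3/2)·(-3)] = 1
L_2(6) = (9)·(4)·(1)/[(13/2)·(3/2)·(-3/2)] = -32/13
L_3(6) = (9)·(4)·(5/2)/[(8)·(3)·(3/2)] = 5/2
Sum: 46·(-1/26) + (-4)·(1) + (-271/4)·(-32/13) + (-226)·(5/2) = -404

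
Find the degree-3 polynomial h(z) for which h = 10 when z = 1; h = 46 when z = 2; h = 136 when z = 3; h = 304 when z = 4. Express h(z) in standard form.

L_0(z) = (z - 2)(z - 3)(z - 4) / [-6] = -(1/6)z^3 + (3/2)z^2 - (13/3)z + 4
L_1(z) = (z - 1)(z - 3)(z - 4) / [2] = (1/2)z^3 - 4z^2 + (19/2)z - 6
L_2(z) = (z - 1)(z - 2)(z - 4) / [-2] = -(1/2)z^3 + (7/2)z^2 - 7z + 4
L_3(z) = (z - 1)(z - 2)(z - 3) / [6] = (1/6)z^3 - z^2 + (11/6)z - 1
h(z) = 10·L_0 + 46·L_1 + 136·L_2 + 304·L_3
  10·L_0(z) = -(5/3)z^3 + 15z^2 - (130/3)z + 40
  46·L_1(z) = 23z^3 - 184z^2 + 437z - 276
  136·L_2(z) = -68z^3 + 476z^2 - 952z + 544
  304·L_3(z) = (152/3)z^3 - 304z^2 + (1672/3)z - 304
Adding term by term: 4z^3 + 3z^2 - z + 4

h(z) = 4z^3 + 3z^2 - z + 4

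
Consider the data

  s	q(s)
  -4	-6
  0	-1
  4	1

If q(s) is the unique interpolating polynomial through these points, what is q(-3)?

-143/32

Evaluate each Lagrange basis at s = -3:
L_0(-3) = (-3)·(-7)/[(-4)·(-8)] = 21/32
L_1(-3) = (1)·(-7)/[(4)·(-4)] = 7/16
L_2(-3) = (1)·(-3)/[(8)·(4)] = -3/32
Sum: (-6)·(21/32) + (-1)·(7/16) + 1·(-3/32) = -143/32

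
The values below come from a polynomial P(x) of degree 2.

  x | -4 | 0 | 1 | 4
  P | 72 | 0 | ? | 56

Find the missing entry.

The 3 known values determine P uniquely (degree ≤ 2).
Evaluate each Lagrange basis at x = 1:
L_0(1) = (1)·(-3)/[(-4)·(-8)] = -3/32
L_1(1) = (5)·(-3)/[(4)·(-4)] = 15/16
L_2(1) = (5)·(1)/[(8)·(4)] = 5/32
Sum: 72·(-3/32) + 0 + 56·(5/32) = 2

2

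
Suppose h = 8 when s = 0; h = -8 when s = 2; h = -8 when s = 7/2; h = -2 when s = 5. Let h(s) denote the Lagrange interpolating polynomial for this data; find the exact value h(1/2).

Evaluate each Lagrange basis at s = 1/2:
L_0(1/2) = (-3/2)·(-3)·(-9/2)/[(-2)·(-7/2)·(-5)] = 81/140
L_1(1/2) = (1/2)·(-3)·(-9/2)/[(2)·(-3/2)·(-3)] = 3/4
L_2(1/2) = (1/2)·(-3/2)·(-9/2)/[(7/2)·(3/2)·(-3/2)] = -3/7
L_3(1/2) = (1/2)·(-3/2)·(-3)/[(5)·(3)·(3/2)] = 1/10
Sum: 8·(81/140) + (-8)·(3/4) + (-8)·(-3/7) + (-2)·(1/10) = 13/7

13/7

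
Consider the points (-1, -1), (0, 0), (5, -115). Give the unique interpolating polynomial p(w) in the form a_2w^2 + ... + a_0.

p(w) = -4w^2 - 3w

L_0(w) = w(w - 5) / [6] = (1/6)w^2 - (5/6)w
L_1(w) = (w + 1)(w - 5) / [-5] = -(1/5)w^2 + (4/5)w + 1
L_2(w) = (w + 1)w / [30] = (1/30)w^2 + (1/30)w
p(w) = (-1)·L_0 + 0·L_1 + (-115)·L_2
  (-1)·L_0(w) = -(1/6)w^2 + (5/6)w
  0·L_1(w) = 0
  (-115)·L_2(w) = -(23/6)w^2 - (23/6)w
Adding term by term: -4w^2 - 3w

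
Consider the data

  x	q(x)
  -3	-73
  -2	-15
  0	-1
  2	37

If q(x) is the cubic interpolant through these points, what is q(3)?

Evaluate each Lagrange basis at x = 3:
L_0(3) = (5)·(3)·(1)/[(-1)·(-3)·(-5)] = -1
L_1(3) = (6)·(3)·(1)/[(1)·(-2)·(-4)] = 9/4
L_2(3) = (6)·(5)·(1)/[(3)·(2)·(-2)] = -5/2
L_3(3) = (6)·(5)·(3)/[(5)·(4)·(2)] = 9/4
Sum: (-73)·(-1) + (-15)·(9/4) + (-1)·(-5/2) + 37·(9/4) = 125

125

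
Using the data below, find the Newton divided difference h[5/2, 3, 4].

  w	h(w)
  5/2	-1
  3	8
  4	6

-40/3

h[5/2,3] = (8 - (-1)) / (3 - 5/2) = 18
h[3,4] = (6 - 8) / (4 - 3) = -2
h[5/2,3,4] = (-2 - 18) / (4 - 5/2) = -40/3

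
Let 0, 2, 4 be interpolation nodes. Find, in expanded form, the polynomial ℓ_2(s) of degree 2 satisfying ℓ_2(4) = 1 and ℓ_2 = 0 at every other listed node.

ℓ_2(s) = (1/8)s^2 - (1/4)s

ℓ_2(s) = s(s - 2) / [(4)·(2)]
       = (s^2 - 2s) / (8)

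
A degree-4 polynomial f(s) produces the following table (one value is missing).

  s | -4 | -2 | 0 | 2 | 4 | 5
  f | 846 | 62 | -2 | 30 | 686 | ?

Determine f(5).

The 5 known values determine f uniquely (degree ≤ 4).
L_0(5) = (7)·(5)·(3)·(1)/[(-2)·(-4)·(-6)·(-8)] = 35/128
L_1(5) = (9)·(5)·(3)·(1)/[(2)·(-2)·(-4)·(-6)] = -45/32
L_2(5) = (9)·(7)·(3)·(1)/[(4)·(2)·(-2)·(-4)] = 189/64
L_3(5) = (9)·(7)·(5)·(1)/[(6)·(4)·(2)·(-2)] = -105/32
L_4(5) = (9)·(7)·(5)·(3)/[(8)·(6)·(4)·(2)] = 315/128
Sum: 846·(35/128) + 62·(-45/32) + (-2)·(189/64) + 30·(-105/32) + 686·(315/128) = 1728

1728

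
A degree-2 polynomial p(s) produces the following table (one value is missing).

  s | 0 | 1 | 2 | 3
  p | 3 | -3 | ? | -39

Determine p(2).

-17

The 3 known values determine p uniquely (degree ≤ 2).
Evaluate each Lagrange basis at s = 2:
L_0(2) = (1)·(-1)/[(-1)·(-3)] = -1/3
L_1(2) = (2)·(-1)/[(1)·(-2)] = 1
L_2(2) = (2)·(1)/[(3)·(2)] = 1/3
Sum: 3·(-1/3) + (-3)·(1) + (-39)·(1/3) = -17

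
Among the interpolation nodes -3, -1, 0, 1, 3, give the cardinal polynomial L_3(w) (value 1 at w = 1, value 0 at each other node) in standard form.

L_3(w) = -(1/16)w^4 - (1/16)w^3 + (9/16)w^2 + (9/16)w

L_3(w) = (w + 3)(w + 1)w(w - 3) / [(4)·(2)·(1)·(-2)]
       = (w^4 + w^3 - 9w^2 - 9w) / (-16)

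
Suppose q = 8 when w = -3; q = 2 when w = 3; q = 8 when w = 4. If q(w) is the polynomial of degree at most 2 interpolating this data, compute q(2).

L_0(2) = (-1)·(-2)/[(-6)·(-7)] = 1/21
L_1(2) = (5)·(-2)/[(6)·(-1)] = 5/3
L_2(2) = (5)·(-1)/[(7)·(1)] = -5/7
Sum: 8·(1/21) + 2·(5/3) + 8·(-5/7) = -2

-2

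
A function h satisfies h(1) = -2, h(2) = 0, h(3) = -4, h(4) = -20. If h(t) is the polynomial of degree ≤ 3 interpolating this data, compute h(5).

Evaluate each Lagrange basis at t = 5:
L_0(5) = (3)·(2)·(1)/[(-1)·(-2)·(-3)] = -1
L_1(5) = (4)·(2)·(1)/[(1)·(-1)·(-2)] = 4
L_2(5) = (4)·(3)·(1)/[(2)·(1)·(-1)] = -6
L_3(5) = (4)·(3)·(2)/[(3)·(2)·(1)] = 4
Sum: (-2)·(-1) + 0 + (-4)·(-6) + (-20)·(4) = -54

-54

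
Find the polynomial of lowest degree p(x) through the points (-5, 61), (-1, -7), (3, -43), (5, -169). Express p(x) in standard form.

Build the Lagrange basis polynomials:
L_0(x) = (x + 1)(x - 3)(x - 5) / [-320] = -(1/320)x^3 + (7/320)x^2 - (7/320)x - 3/64
L_1(x) = (x + 5)(x - 3)(x - 5) / [96] = (1/96)x^3 - (1/32)x^2 - (25/96)x + 25/32
L_2(x) = (x + 5)(x + 1)(x - 5) / [-64] = -(1/64)x^3 - (1/64)x^2 + (25/64)x + 25/64
L_3(x) = (x + 5)(x + 1)(x - 3) / [120] = (1/120)x^3 + (1/40)x^2 - (13/120)x - 1/8
p(x) = 61·L_0 + (-7)·L_1 + (-43)·L_2 + (-169)·L_3
  61·L_0(x) = -(61/320)x^3 + (427/320)x^2 - (427/320)x - 183/64
  (-7)·L_1(x) = -(7/96)x^3 + (7/32)x^2 + (175/96)x - 175/32
  (-43)·L_2(x) = (43/64)x^3 + (43/64)x^2 - (1075/64)x - 1075/64
  (-169)·L_3(x) = -(169/120)x^3 - (169/40)x^2 + (2197/120)x + 169/8
Adding term by term: -x^3 - 2x^2 + 2x - 4

p(x) = -x^3 - 2x^2 + 2x - 4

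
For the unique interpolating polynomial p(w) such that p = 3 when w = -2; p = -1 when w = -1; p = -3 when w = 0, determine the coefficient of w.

-1

Build the Lagrange basis polynomials:
L_0(w) = (w + 1)w / [2] = (1/2)w^2 + (1/2)w
L_1(w) = (w + 2)w / [-1] = -w^2 - 2w
L_2(w) = (w + 2)(w + 1) / [2] = (1/2)w^2 + (3/2)w + 1
p(w) = 3·L_0 + (-1)·L_1 + (-3)·L_2
Only the coefficient of w is needed; take it from each L_i and combine:
3·(1/2) + (-1)·(-2) + (-3)·(3/2) = -1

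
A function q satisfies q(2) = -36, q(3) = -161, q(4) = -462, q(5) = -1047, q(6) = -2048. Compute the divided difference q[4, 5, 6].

q[4,5] = (-1047 - (-462)) / (5 - 4) = -585
q[5,6] = (-2048 - (-1047)) / (6 - 5) = -1001
q[4,5,6] = (-1001 - (-585)) / (6 - 4) = -208

-208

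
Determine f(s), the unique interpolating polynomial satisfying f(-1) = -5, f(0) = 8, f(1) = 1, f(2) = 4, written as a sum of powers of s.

Newton's divided differences:
f[-1,0] = (8 - (-5)) / (0 - (-1)) = 13
f[0,1] = (1 - 8) / (1 - 0) = -7
f[1,2] = (4 - 1) / (2 - 1) = 3
f[-1,0,1] = (-7 - 13) / (1 - (-1)) = -10
f[0,1,2] = (3 - (-7)) / (2 - 0) = 5
f[-1,0,1,2] = (5 - (-10)) / (2 - (-1)) = 5
f(s) = -5 + 13·(s + 1) + (-10)·(s + 1)s + 5·(s + 1)s(s - 1)
Expanding: f(s) = 5s^3 - 10s^2 - 2s + 8

f(s) = 5s^3 - 10s^2 - 2s + 8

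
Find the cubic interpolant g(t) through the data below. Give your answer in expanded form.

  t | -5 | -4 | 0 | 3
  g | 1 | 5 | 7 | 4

g(t) = (17/280)t^3 - (43/280)t^2 - (38/35)t + 7

Newton's divided differences:
g[-5,-4] = (5 - 1) / (-4 - (-5)) = 4
g[-4,0] = (7 - 5) / (0 - (-4)) = 1/2
g[0,3] = (4 - 7) / (3 - 0) = -1
g[-5,-4,0] = (1/2 - 4) / (0 - (-5)) = -7/10
g[-4,0,3] = (-1 - 1/2) / (3 - (-4)) = -3/14
g[-5,-4,0,3] = (-3/14 - (-7/10)) / (3 - (-5)) = 17/280
g(t) = 1 + 4·(t + 5) + (-7/10)·(t + 5)(t + 4) + (17/280)·(t + 5)(t + 4)t
Expanding: g(t) = (17/280)t^3 - (43/280)t^2 - (38/35)t + 7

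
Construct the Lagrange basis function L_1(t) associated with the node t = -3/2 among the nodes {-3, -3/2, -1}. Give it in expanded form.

L_1(t) = -(4/3)t^2 - (16/3)t - 4

L_1(t) = (t + 3)(t + 1) / [(3/2)·(-1/2)]
       = (t^2 + 4t + 3) / (-3/4)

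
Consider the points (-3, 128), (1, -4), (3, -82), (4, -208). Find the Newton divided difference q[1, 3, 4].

q[1,3] = (-82 - (-4)) / (3 - 1) = -39
q[3,4] = (-208 - (-82)) / (4 - 3) = -126
q[1,3,4] = (-126 - (-39)) / (4 - 1) = -29

-29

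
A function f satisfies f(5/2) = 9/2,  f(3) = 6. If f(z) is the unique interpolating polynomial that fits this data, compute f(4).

9

Evaluate each Lagrange basis at z = 4:
L_0(4) = (1)/[(-1/2)] = -2
L_1(4) = (3/2)/[(1/2)] = 3
Sum: 9/2·(-2) + 6·(3) = 9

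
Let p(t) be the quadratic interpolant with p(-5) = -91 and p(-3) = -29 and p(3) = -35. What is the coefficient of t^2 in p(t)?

The leading coefficient equals the top divided difference p[-5,-3,3].
p[-5,-3] = (-29 - (-91)) / (-3 - (-5)) = 31
p[-3,3] = (-35 - (-29)) / (3 - (-3)) = -1
p[-5,-3,3] = (-1 - 31) / (3 - (-5)) = -4

-4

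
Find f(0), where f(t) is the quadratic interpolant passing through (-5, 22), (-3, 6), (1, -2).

Using Newton's divided-difference form:
f[-5,-3] = (6 - 22) / (-3 - (-5)) = -8
f[-3,1] = (-2 - 6) / (1 - (-3)) = -2
f[-5,-3,1] = (-2 - (-8)) / (1 - (-5)) = 1
f(0) = 22 + (-8)·(5) + 1·(5)·(3) = -3

-3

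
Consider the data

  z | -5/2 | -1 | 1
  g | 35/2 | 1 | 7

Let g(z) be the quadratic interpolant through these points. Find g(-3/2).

9/2

L_0(-3/2) = (-1/2)·(-5/2)/[(-3/2)·(-7/2)] = 5/21
L_1(-3/2) = (1)·(-5/2)/[(3/2)·(-2)] = 5/6
L_2(-3/2) = (1)·(-1/2)/[(7/2)·(2)] = -1/14
Sum: 35/2·(5/21) + 1·(5/6) + 7·(-1/14) = 9/2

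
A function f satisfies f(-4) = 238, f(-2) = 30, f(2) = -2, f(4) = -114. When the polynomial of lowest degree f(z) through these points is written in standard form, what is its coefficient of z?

Build the Lagrange basis polynomials:
L_0(z) = (z + 2)(z - 2)(z - 4) / [-96] = -(1/96)z^3 + (1/24)z^2 + (1/24)z - 1/6
L_1(z) = (z + 4)(z - 2)(z - 4) / [48] = (1/48)z^3 - (1/24)z^2 - (1/3)z + 2/3
L_2(z) = (z + 4)(z + 2)(z - 4) / [-48] = -(1/48)z^3 - (1/24)z^2 + (1/3)z + 2/3
L_3(z) = (z + 4)(z + 2)(z - 2) / [96] = (1/96)z^3 + (1/24)z^2 - (1/24)z - 1/6
f(z) = 238·L_0 + 30·L_1 + (-2)·L_2 + (-114)·L_3
Only the coefficient of z is needed; take it from each L_i and combine:
238·(1/24) + 30·(-1/3) + (-2)·(1/3) + (-114)·(-1/24) = 4

4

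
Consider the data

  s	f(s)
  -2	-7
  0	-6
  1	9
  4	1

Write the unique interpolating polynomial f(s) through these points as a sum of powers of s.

Build the Lagrange basis polynomials:
L_0(s) = s(s - 1)(s - 4) / [-36] = -(1/36)s^3 + (5/36)s^2 - (1/9)s
L_1(s) = (s + 2)(s - 1)(s - 4) / [8] = (1/8)s^3 - (3/8)s^2 - (3/4)s + 1
L_2(s) = (s + 2)s(s - 4) / [-9] = -(1/9)s^3 + (2/9)s^2 + (8/9)s
L_3(s) = (s + 2)s(s - 1) / [72] = (1/72)s^3 + (1/72)s^2 - (1/36)s
f(s) = (-7)·L_0 + (-6)·L_1 + 9·L_2 + 1·L_3
  (-7)·L_0(s) = (7/36)s^3 - (35/36)s^2 + (7/9)s
  (-6)·L_1(s) = -(3/4)s^3 + (9/4)s^2 + (9/2)s - 6
  9·L_2(s) = -s^3 + 2s^2 + 8s
  1·L_3(s) = (1/72)s^3 + (1/72)s^2 - (1/36)s
Adding term by term: -(37/24)s^3 + (79/24)s^2 + (53/4)s - 6

f(s) = -(37/24)s^3 + (79/24)s^2 + (53/4)s - 6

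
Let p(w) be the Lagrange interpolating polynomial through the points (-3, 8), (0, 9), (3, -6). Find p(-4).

37/9

Evaluate each Lagrange basis at w = -4:
L_0(-4) = (-4)·(-7)/[(-3)·(-6)] = 14/9
L_1(-4) = (-1)·(-7)/[(3)·(-3)] = -7/9
L_2(-4) = (-1)·(-4)/[(6)·(3)] = 2/9
Sum: 8·(14/9) + 9·(-7/9) + (-6)·(2/9) = 37/9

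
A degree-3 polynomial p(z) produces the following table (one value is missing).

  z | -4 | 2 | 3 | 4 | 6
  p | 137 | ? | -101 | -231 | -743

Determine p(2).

-31

The 4 known values determine p uniquely (degree ≤ 3).
L_0(2) = (-1)·(-2)·(-4)/[(-7)·(-8)·(-10)] = 1/70
L_1(2) = (6)·(-2)·(-4)/[(7)·(-1)·(-3)] = 16/7
L_2(2) = (6)·(-1)·(-4)/[(8)·(1)·(-2)] = -3/2
L_3(2) = (6)·(-1)·(-2)/[(10)·(3)·(2)] = 1/5
Sum: 137·(1/70) + (-101)·(16/7) + (-231)·(-3/2) + (-743)·(1/5) = -31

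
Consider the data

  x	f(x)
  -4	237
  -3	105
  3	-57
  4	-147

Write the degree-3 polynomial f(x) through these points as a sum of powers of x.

L_0(x) = (x + 3)(x - 3)(x - 4) / [-56] = -(1/56)x^3 + (1/14)x^2 + (9/56)x - 9/14
L_1(x) = (x + 4)(x - 3)(x - 4) / [42] = (1/42)x^3 - (1/14)x^2 - (8/21)x + 8/7
L_2(x) = (x + 4)(x + 3)(x - 4) / [-42] = -(1/42)x^3 - (1/14)x^2 + (8/21)x + 8/7
L_3(x) = (x + 4)(x + 3)(x - 3) / [56] = (1/56)x^3 + (1/14)x^2 - (9/56)x - 9/14
f(x) = 237·L_0 + 105·L_1 + (-57)·L_2 + (-147)·L_3
  237·L_0(x) = -(237/56)x^3 + (237/14)x^2 + (2133/56)x - 2133/14
  105·L_1(x) = (5/2)x^3 - (15/2)x^2 - 40x + 120
  (-57)·L_2(x) = (19/14)x^3 + (57/14)x^2 - (152/7)x - 456/7
  (-147)·L_3(x) = -(21/8)x^3 - (21/2)x^2 + (189/8)x + 189/2
Adding term by term: -3x^3 + 3x^2 - 3

f(x) = -3x^3 + 3x^2 - 3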